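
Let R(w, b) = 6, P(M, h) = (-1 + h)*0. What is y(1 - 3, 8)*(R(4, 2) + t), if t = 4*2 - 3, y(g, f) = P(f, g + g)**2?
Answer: 0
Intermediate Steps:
P(M, h) = 0
y(g, f) = 0 (y(g, f) = 0**2 = 0)
t = 5 (t = 8 - 3 = 5)
y(1 - 3, 8)*(R(4, 2) + t) = 0*(6 + 5) = 0*11 = 0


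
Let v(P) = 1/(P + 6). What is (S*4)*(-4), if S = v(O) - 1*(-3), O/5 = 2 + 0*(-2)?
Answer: -49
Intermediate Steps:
O = 10 (O = 5*(2 + 0*(-2)) = 5*(2 + 0) = 5*2 = 10)
v(P) = 1/(6 + P)
S = 49/16 (S = 1/(6 + 10) - 1*(-3) = 1/16 + 3 = 49/16 ≈ 3.0625)
(S*4)*(-4) = ((49/16)*4)*(-4) = (49/4)*(-4) = -49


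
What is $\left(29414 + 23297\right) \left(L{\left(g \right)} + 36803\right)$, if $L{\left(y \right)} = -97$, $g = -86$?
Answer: $1934809966$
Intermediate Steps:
$\left(29414 + 23297\right) \left(L{\left(g \right)} + 36803\right) = \left(29414 + 23297\right) \left(-97 + 36803\right) = 52711 \cdot 36706 = 1934809966$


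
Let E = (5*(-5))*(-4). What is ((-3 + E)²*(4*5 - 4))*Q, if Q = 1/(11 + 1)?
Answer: 37636/3 ≈ 12545.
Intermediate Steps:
Q = 1/12 ≈ 0.083333
E = 100 (E = -25*(-4) = 100)
((-3 + E)²*(4*5 - 4))*Q = ((-3 + 100)²*(4*5 - 4))*(1/12) = (97²*(20 - 4))*(1/12) = (9409*16)*(1/12) = 150544*(1/12) = 37636/3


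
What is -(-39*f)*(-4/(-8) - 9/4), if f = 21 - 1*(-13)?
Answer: -4641/2 ≈ -2320.5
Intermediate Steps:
f = 34 (f = 21 + 13 = 34)
-(-39*f)*(-4/(-8) - 9/4) = -(-39*34)*(-4/(-8) - 9/4) = -(-1326)*(-4*(-1/8) - 9*1/4) = -(-1326)*(1/2 - 9/4) = -(-1326)*(-7)/4 = -1*4641/2 = -4641/2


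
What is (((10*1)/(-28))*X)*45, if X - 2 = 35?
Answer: -8325/14 ≈ -594.64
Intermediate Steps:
X = 37 (X = 2 + 35 = 37)
(((10*1)/(-28))*X)*45 = (((10*1)/(-28))*37)*45 = ((10*(-1/28))*37)*45 = -5/14*37*45 = -185/14*45 = -8325/14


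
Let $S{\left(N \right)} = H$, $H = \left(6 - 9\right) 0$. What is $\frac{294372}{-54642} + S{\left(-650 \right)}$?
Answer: $- \frac{49062}{9107} \approx -5.3873$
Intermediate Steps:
$H = 0$ ($H = \left(-3\right) 0 = 0$)
$S{\left(N \right)} = 0$
$\frac{294372}{-54642} + S{\left(-650 \right)} = \frac{294372}{-54642} + 0 = 294372 \left(- \frac{1}{54642}\right) + 0 = - \frac{49062}{9107} + 0 = - \frac{49062}{9107}$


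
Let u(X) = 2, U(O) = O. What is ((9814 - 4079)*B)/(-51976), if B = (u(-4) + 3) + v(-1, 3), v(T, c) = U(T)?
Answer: -5735/12994 ≈ -0.44136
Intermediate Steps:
v(T, c) = T
B = 4 (B = (2 + 3) - 1 = 5 - 1 = 4)
((9814 - 4079)*B)/(-51976) = ((9814 - 4079)*4)/(-51976) = (5735*4)*(-1/51976) = 22940*(-1/51976) = -5735/12994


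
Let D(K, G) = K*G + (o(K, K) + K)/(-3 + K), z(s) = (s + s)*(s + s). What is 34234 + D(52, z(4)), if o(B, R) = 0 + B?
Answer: 1840642/49 ≈ 37564.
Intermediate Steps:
o(B, R) = B
z(s) = 4*s² (z(s) = (2*s)*(2*s) = 4*s²)
D(K, G) = G*K + 2*K/(-3 + K) (D(K, G) = K*G + (K + K)/(-3 + K) = G*K + (2*K)/(-3 + K) = G*K + 2*K/(-3 + K))
34234 + D(52, z(4)) = 34234 + 52*(2 - 12*4² + (4*4²)*52)/(-3 + 52) = 34234 + 52*(2 - 12*16 + (4*16)*52)/49 = 34234 + 52*(1/49)*(2 - 3*64 + 64*52) = 34234 + 52*(1/49)*(2 - 192 + 3328) = 34234 + 52*(1/49)*3138 = 34234 + 163176/49 = 1840642/49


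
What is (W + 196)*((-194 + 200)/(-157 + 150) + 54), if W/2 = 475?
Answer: 426312/7 ≈ 60902.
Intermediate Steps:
W = 950 (W = 2*475 = 950)
(W + 196)*((-194 + 200)/(-157 + 150) + 54) = (950 + 196)*((-194 + 200)/(-157 + 150) + 54) = 1146*(6/(-7) + 54) = 1146*(6*(-⅐) + 54) = 1146*(-6/7 + 54) = 1146*(372/7) = 426312/7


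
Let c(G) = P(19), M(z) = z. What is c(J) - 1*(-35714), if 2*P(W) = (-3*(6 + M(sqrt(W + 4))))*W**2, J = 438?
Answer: 32465 - 1083*sqrt(23)/2 ≈ 29868.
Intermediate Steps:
P(W) = W**2*(-18 - 3*sqrt(4 + W))/2 (P(W) = ((-3*(6 + sqrt(W + 4)))*W**2)/2 = ((-3*(6 + sqrt(4 + W)))*W**2)/2 = ((-18 - 3*sqrt(4 + W))*W**2)/2 = (W**2*(-18 - 3*sqrt(4 + W)))/2 = W**2*(-18 - 3*sqrt(4 + W))/2)
c(G) = -3249 - 1083*sqrt(23)/2 (c(G) = (3/2)*19**2*(-6 - sqrt(4 + 19)) = (3/2)*361*(-6 - sqrt(23)) = -3249 - 1083*sqrt(23)/2)
c(J) - 1*(-35714) = (-3249 - 1083*sqrt(23)/2) - 1*(-35714) = (-3249 - 1083*sqrt(23)/2) + 35714 = 32465 - 1083*sqrt(23)/2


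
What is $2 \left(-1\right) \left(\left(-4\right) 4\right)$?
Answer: $32$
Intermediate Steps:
$2 \left(-1\right) \left(\left(-4\right) 4\right) = \left(-2\right) \left(-16\right) = 32$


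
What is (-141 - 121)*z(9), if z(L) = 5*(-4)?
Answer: 5240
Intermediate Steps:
z(L) = -20
(-141 - 121)*z(9) = (-141 - 121)*(-20) = -262*(-20) = 5240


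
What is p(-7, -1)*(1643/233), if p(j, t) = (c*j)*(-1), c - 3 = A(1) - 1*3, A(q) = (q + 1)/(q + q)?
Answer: 11501/233 ≈ 49.361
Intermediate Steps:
A(q) = (1 + q)/(2*q) (A(q) = (1 + q)/((2*q)) = (1 + q)*(1/(2*q)) = (1 + q)/(2*q))
c = 1 (c = 3 + ((½)*(1 + 1)/1 - 1*3) = 3 + ((½)*1*2 - 3) = 3 + (1 - 3) = 3 - 2 = 1)
p(j, t) = -j (p(j, t) = (1*j)*(-1) = j*(-1) = -j)
p(-7, -1)*(1643/233) = (-1*(-7))*(1643/233) = 7*(1643*(1/233)) = 7*(1643/233) = 11501/233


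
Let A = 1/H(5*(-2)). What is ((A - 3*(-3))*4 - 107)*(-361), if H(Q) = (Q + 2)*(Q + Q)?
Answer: 1024879/40 ≈ 25622.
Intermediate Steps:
H(Q) = 2*Q*(2 + Q) (H(Q) = (2 + Q)*(2*Q) = 2*Q*(2 + Q))
A = 1/160 (A = 1/(2*(5*(-2))*(2 + 5*(-2))) = 1/(2*(-10)*(2 - 10)) = 1/(2*(-10)*(-8)) = 1/160 ≈ 0.0062500)
((A - 3*(-3))*4 - 107)*(-361) = ((1/160 - 3*(-3))*4 - 107)*(-361) = ((1/160 + 9)*4 - 107)*(-361) = ((1441/160)*4 - 107)*(-361) = (1441/40 - 107)*(-361) = -2839/40*(-361) = 1024879/40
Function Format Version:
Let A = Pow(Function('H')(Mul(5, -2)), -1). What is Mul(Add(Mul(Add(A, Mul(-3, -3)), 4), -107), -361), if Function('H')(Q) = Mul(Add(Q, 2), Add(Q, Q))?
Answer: Rational(1024879, 40) ≈ 25622.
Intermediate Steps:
Function('H')(Q) = Mul(2, Q, Add(2, Q)) (Function('H')(Q) = Mul(Add(2, Q), Mul(2, Q)) = Mul(2, Q, Add(2, Q)))
A = Rational(1, 160) (A = Pow(Mul(2, Mul(5, -2), Add(2, Mul(5, -2))), -1) = Pow(Mul(2, -10, Add(2, -10)), -1) = Pow(Mul(2, -10, -8), -1) = Pow(160, -1) = Rational(1, 160) ≈ 0.0062500)
Mul(Add(Mul(Add(A, Mul(-3, -3)), 4), -107), -361) = Mul(Add(Mul(Add(Rational(1, 160), Mul(-3, -3)), 4), -107), -361) = Mul(Add(Mul(Add(Rational(1, 160), 9), 4), -107), -361) = Mul(Add(Mul(Rational(1441, 160), 4), -107), -361) = Mul(Add(Rational(1441, 40), -107), -361) = Mul(Rational(-2839, 40), -361) = Rational(1024879, 40)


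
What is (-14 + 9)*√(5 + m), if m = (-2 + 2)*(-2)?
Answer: -5*√5 ≈ -11.180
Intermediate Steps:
m = 0 (m = 0*(-2) = 0)
(-14 + 9)*√(5 + m) = (-14 + 9)*√(5 + 0) = -5*√5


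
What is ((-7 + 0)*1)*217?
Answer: -1519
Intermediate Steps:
((-7 + 0)*1)*217 = -7*1*217 = -7*217 = -1519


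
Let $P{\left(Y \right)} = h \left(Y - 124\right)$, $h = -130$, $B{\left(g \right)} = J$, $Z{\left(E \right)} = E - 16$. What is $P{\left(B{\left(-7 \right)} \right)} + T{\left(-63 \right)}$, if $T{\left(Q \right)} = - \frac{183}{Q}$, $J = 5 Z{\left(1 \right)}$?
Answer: $\frac{543331}{21} \approx 25873.0$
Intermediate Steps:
$Z{\left(E \right)} = -16 + E$ ($Z{\left(E \right)} = E - 16 = -16 + E$)
$J = -75$ ($J = 5 \left(-16 + 1\right) = 5 \left(-15\right) = -75$)
$B{\left(g \right)} = -75$
$P{\left(Y \right)} = 16120 - 130 Y$ ($P{\left(Y \right)} = - 130 \left(Y - 124\right) = - 130 \left(-124 + Y\right) = 16120 - 130 Y$)
$P{\left(B{\left(-7 \right)} \right)} + T{\left(-63 \right)} = \left(16120 - -9750\right) - \frac{183}{-63} = \left(16120 + 9750\right) - - \frac{61}{21} = 25870 + \frac{61}{21} = \frac{543331}{21}$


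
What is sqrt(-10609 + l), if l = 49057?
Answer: 12*sqrt(267) ≈ 196.08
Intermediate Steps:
sqrt(-10609 + l) = sqrt(-10609 + 49057) = sqrt(38448) = 12*sqrt(267)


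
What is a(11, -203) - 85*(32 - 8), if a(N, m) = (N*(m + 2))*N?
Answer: -26361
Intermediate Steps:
a(N, m) = N**2*(2 + m) (a(N, m) = (N*(2 + m))*N = N**2*(2 + m))
a(11, -203) - 85*(32 - 8) = 11**2*(2 - 203) - 85*(32 - 8) = 121*(-201) - 85*24 = -24321 - 1*2040 = -24321 - 2040 = -26361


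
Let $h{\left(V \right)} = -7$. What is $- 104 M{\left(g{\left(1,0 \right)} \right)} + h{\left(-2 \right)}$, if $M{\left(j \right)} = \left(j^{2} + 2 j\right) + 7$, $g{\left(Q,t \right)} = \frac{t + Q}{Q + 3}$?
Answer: $- \frac{1587}{2} \approx -793.5$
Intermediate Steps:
$g{\left(Q,t \right)} = \frac{Q + t}{3 + Q}$
$M{\left(j \right)} = 7 + j^{2} + 2 j$
$- 104 M{\left(g{\left(1,0 \right)} \right)} + h{\left(-2 \right)} = - 104 \left(7 + \left(\frac{1 + 0}{3 + 1}\right)^{2} + 2 \frac{1 + 0}{3 + 1}\right) - 7 = - 104 \left(7 + \left(\frac{1}{4} \cdot 1\right)^{2} + 2 \cdot \frac{1}{4} \cdot 1\right) - 7 = - 104 \left(7 + \left(\frac{1}{4}\right)^{2} + 2 \cdot \frac{1}{4}\right) - 7 = - 104 \left(7 + \frac{1}{16} + \frac{1}{2}\right) - 7 = \left(-104\right) \frac{121}{16} - 7 = - \frac{1573}{2} - 7 = - \frac{1587}{2}$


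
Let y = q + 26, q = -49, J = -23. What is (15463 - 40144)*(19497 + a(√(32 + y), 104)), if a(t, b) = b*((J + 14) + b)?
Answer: -725053737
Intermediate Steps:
y = -23 (y = -49 + 26 = -23)
a(t, b) = b*(-9 + b) (a(t, b) = b*((-23 + 14) + b) = b*(-9 + b))
(15463 - 40144)*(19497 + a(√(32 + y), 104)) = (15463 - 40144)*(19497 + 104*(-9 + 104)) = -24681*(19497 + 104*95) = -24681*(19497 + 9880) = -24681*29377 = -725053737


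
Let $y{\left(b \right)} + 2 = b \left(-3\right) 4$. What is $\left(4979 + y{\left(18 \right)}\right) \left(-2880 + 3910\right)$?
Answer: $4903830$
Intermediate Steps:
$y{\left(b \right)} = -2 - 12 b$ ($y{\left(b \right)} = -2 + b \left(-3\right) 4 = -2 + - 3 b 4 = -2 - 12 b$)
$\left(4979 + y{\left(18 \right)}\right) \left(-2880 + 3910\right) = \left(4979 - 218\right) \left(-2880 + 3910\right) = \left(4979 - 218\right) 1030 = 4761 \cdot 1030 = 4903830$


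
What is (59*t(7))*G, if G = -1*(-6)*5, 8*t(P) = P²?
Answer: 43365/4 ≈ 10841.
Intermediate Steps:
t(P) = P²/8
G = 30 (G = 6*5 = 30)
(59*t(7))*G = (59*((⅛)*7²))*30 = (59*((⅛)*49))*30 = (59*(49/8))*30 = (2891/8)*30 = 43365/4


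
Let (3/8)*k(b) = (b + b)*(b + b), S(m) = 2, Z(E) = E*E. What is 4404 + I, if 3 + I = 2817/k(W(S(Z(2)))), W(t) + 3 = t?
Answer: 149283/32 ≈ 4665.1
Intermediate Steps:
Z(E) = E²
W(t) = -3 + t
k(b) = 32*b²/3 (k(b) = 8*((b + b)*(b + b))/3 = 8*((2*b)*(2*b))/3 = 8*(4*b²)/3 = 32*b²/3)
I = 8355/32 (I = -3 + 2817/((32*(-3 + 2)²/3)) = -3 + 2817/(((32/3)*(-1)²)) = -3 + 2817/(((32/3)*1)) = -3 + 2817/(32/3) = -3 + 2817*(3/32) = -3 + 8451/32 = 8355/32 ≈ 261.09)
4404 + I = 4404 + 8355/32 = 149283/32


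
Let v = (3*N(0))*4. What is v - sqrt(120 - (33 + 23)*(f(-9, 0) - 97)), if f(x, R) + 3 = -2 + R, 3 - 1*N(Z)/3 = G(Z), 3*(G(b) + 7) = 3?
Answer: 324 - 54*sqrt(2) ≈ 247.63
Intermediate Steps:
G(b) = -6 (G(b) = -7 + (1/3)*3 = -7 + 1 = -6)
N(Z) = 27 (N(Z) = 9 - 3*(-6) = 9 + 18 = 27)
v = 324 (v = (3*27)*4 = 81*4 = 324)
f(x, R) = -5 + R (f(x, R) = -3 + (-2 + R) = -5 + R)
v - sqrt(120 - (33 + 23)*(f(-9, 0) - 97)) = 324 - sqrt(120 - (33 + 23)*((-5 + 0) - 97)) = 324 - sqrt(120 - 56*(-5 - 97)) = 324 - sqrt(120 - 56*(-102)) = 324 - sqrt(120 - 1*(-5712)) = 324 - sqrt(120 + 5712) = 324 - sqrt(5832) = 324 - 54*sqrt(2)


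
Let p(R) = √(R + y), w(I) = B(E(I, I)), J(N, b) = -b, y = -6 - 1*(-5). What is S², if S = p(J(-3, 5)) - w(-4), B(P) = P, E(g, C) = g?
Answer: (4 + I*√6)² ≈ 10.0 + 19.596*I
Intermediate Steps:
y = -1 (y = -6 + 5 = -1)
w(I) = I
p(R) = √(-1 + R) (p(R) = √(R - 1) = √(-1 + R))
S = 4 + I*√6 (S = √(-1 - 1*5) - 1*(-4) = √(-1 - 5) + 4 = √(-6) + 4 = I*√6 + 4 = 4 + I*√6 ≈ 4.0 + 2.4495*I)
S² = (4 + I*√6)²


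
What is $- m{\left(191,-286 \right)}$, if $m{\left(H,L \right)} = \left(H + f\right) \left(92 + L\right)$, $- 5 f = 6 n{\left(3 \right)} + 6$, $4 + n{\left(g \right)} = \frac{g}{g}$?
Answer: $\frac{187598}{5} \approx 37520.0$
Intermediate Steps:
$n{\left(g \right)} = -3$ ($n{\left(g \right)} = -4 + \frac{g}{g} = -4 + 1 = -3$)
$f = \frac{12}{5}$ ($f = - \frac{6 \left(-3\right) + 6}{5} = - \frac{-18 + 6}{5} = \left(- \frac{1}{5}\right) \left(-12\right) = \frac{12}{5} \approx 2.4$)
$m{\left(H,L \right)} = \left(92 + L\right) \left(\frac{12}{5} + H\right)$ ($m{\left(H,L \right)} = \left(H + \frac{12}{5}\right) \left(92 + L\right) = \left(\frac{12}{5} + H\right) \left(92 + L\right) = \left(92 + L\right) \left(\frac{12}{5} + H\right)$)
$- m{\left(191,-286 \right)} = - (\frac{1104}{5} + 92 \cdot 191 + \frac{12}{5} \left(-286\right) + 191 \left(-286\right)) = - (\frac{1104}{5} + 17572 - \frac{3432}{5} - 54626) = \left(-1\right) \left(- \frac{187598}{5}\right) = \frac{187598}{5}$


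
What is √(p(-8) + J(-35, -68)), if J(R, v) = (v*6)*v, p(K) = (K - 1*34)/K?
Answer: 3*√12333/2 ≈ 166.58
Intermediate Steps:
p(K) = (-34 + K)/K (p(K) = (K - 34)/K = (-34 + K)/K)
J(R, v) = 6*v² (J(R, v) = (6*v)*v = 6*v²)
√(p(-8) + J(-35, -68)) = √((-34 - 8)/(-8) + 6*(-68)²) = √(-⅛*(-42) + 6*4624) = √(21/4 + 27744) = √(110997/4) = 3*√12333/2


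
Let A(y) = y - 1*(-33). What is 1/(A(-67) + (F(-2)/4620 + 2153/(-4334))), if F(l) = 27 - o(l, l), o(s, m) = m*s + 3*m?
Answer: -910140/31391177 ≈ -0.028993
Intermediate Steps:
A(y) = 33 + y (A(y) = y + 33 = 33 + y)
o(s, m) = 3*m + m*s
F(l) = 27 - l*(3 + l)
1/(A(-67) + (F(-2)/4620 + 2153/(-4334))) = 1/((33 - 67) + ((27 - 1*(-2)*(3 - 2))/4620 + 2153/(-4334))) = 1/(-34 + ((27 - 1*(-2)*1)*(1/4620) + 2153*(-1/4334))) = 1/(-34 + ((27 + 2)*(1/4620) - 2153/4334)) = 1/(-34 + (29*(1/4620) - 2153/4334)) = 1/(-34 + (29/4620 - 2153/4334)) = 1/(-34 - 446417/910140) = 1/(-31391177/910140) = -910140/31391177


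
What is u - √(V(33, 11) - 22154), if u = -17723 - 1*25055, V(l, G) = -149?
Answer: -42778 - I*√22303 ≈ -42778.0 - 149.34*I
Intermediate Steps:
u = -42778 (u = -17723 - 25055 = -42778)
u - √(V(33, 11) - 22154) = -42778 - √(-149 - 22154) = -42778 - √(-22303) = -42778 - I*√22303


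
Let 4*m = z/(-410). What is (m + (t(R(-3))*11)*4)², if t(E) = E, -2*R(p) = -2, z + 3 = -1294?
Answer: 5395930849/2689600 ≈ 2006.2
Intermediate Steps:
z = -1297 (z = -3 - 1294 = -1297)
R(p) = 1 (R(p) = -½*(-2) = 1)
m = 1297/1640 (m = (-1297/(-410))/4 = (-1297*(-1/410))/4 = (¼)*(1297/410) = 1297/1640 ≈ 0.79085)
(m + (t(R(-3))*11)*4)² = (1297/1640 + (1*11)*4)² = (1297/1640 + 11*4)² = (1297/1640 + 44)² = (73457/1640)² = 5395930849/2689600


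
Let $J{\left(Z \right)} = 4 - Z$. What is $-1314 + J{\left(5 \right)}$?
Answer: $-1315$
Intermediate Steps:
$-1314 + J{\left(5 \right)} = -1314 + \left(4 - 5\right) = -1314 - 1 = -1315$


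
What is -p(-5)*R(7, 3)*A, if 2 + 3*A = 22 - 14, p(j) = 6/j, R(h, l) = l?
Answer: 36/5 ≈ 7.2000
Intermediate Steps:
A = 2 (A = -⅔ + (22 - 14)/3 = -⅔ + (⅓)*8 = -⅔ + 8/3 = 2)
-p(-5)*R(7, 3)*A = -(6/(-5))*3*2 = -(6*(-⅕))*3*2 = -(-6/5*3)*2 = -(-18)*2/5 = -1*(-36/5) = 36/5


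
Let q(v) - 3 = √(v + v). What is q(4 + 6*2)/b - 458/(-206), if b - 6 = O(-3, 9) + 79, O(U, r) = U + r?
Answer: 21148/9373 + 4*√2/91 ≈ 2.3184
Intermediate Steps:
b = 91 (b = 6 + ((-3 + 9) + 79) = 6 + (6 + 79) = 6 + 85 = 91)
q(v) = 3 + √2*√v (q(v) = 3 + √(v + v) = 3 + √(2*v) = 3 + √2*√v)
q(4 + 6*2)/b - 458/(-206) = (3 + √2*√(4 + 6*2))/91 - 458/(-206) = (3 + √2*√(4 + 12))*(1/91) - 458*(-1/206) = (3 + √2*√16)*(1/91) + 229/103 = (3 + √2*4)*(1/91) + 229/103 = (3 + 4*√2)*(1/91) + 229/103 = (3/91 + 4*√2/91) + 229/103 = 21148/9373 + 4*√2/91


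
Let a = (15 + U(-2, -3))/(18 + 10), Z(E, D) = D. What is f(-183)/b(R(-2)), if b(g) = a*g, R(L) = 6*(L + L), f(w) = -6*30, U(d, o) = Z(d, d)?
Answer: 210/13 ≈ 16.154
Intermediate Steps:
U(d, o) = d
f(w) = -180
a = 13/28 (a = (15 - 2)/(18 + 10) = 13/28 ≈ 0.46429)
R(L) = 12*L (R(L) = 6*(2*L) = 12*L)
b(g) = 13*g/28
f(-183)/b(R(-2)) = -180/(13*(12*(-2))/28) = -180/((13/28)*(-24)) = -180/(-78/7) = -180*(-7/78) = 210/13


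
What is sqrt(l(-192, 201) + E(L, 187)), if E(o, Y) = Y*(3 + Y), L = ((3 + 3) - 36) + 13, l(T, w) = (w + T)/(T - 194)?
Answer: sqrt(5293824406)/386 ≈ 188.49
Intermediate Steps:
l(T, w) = (T + w)/(-194 + T)
L = -17 (L = (6 - 36) + 13 = -30 + 13 = -17)
sqrt(l(-192, 201) + E(L, 187)) = sqrt((-192 + 201)/(-194 - 192) + 187*(3 + 187)) = sqrt(9/(-386) + 187*190) = sqrt(-1/386*9 + 35530) = sqrt(-9/386 + 35530) = sqrt(13714571/386) = sqrt(5293824406)/386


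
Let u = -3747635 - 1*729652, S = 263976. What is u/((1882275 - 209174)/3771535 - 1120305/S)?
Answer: 87403202181820920/74188451149 ≈ 1.1781e+6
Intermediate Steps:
u = -4477287 (u = -3747635 - 729652 = -4477287)
u/((1882275 - 209174)/3771535 - 1120305/S) = -4477287/((1882275 - 209174)/3771535 - 1120305/263976) = -4477287/(1673101*(1/3771535) - 1120305*1/263976) = -4477287/(1673101/3771535 - 373435/87992) = -4477287/(-74188451149/19521465160) = -4477287*(-19521465160/74188451149) = 87403202181820920/74188451149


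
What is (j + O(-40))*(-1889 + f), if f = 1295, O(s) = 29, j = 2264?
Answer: -1362042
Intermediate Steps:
(j + O(-40))*(-1889 + f) = (2264 + 29)*(-1889 + 1295) = 2293*(-594) = -1362042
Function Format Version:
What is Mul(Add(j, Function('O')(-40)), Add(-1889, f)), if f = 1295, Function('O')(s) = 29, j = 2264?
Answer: -1362042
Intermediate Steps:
Mul(Add(j, Function('O')(-40)), Add(-1889, f)) = Mul(Add(2264, 29), Add(-1889, 1295)) = Mul(2293, -594) = -1362042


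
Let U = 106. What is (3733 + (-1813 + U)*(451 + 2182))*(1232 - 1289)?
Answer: 255975486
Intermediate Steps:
(3733 + (-1813 + U)*(451 + 2182))*(1232 - 1289) = (3733 + (-1813 + 106)*(451 + 2182))*(1232 - 1289) = (3733 - 1707*2633)*(-57) = (3733 - 4494531)*(-57) = -4490798*(-57) = 255975486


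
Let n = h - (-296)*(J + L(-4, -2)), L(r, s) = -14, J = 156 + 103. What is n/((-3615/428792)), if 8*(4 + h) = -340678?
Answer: -2566856110/723 ≈ -3.5503e+6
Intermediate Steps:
J = 259
h = -170355/4 (h = -4 + (1/8)*(-340678) = -4 - 170339/4 = -170355/4 ≈ -42589.)
n = 119725/4 (n = -170355/4 - (-296)*(259 - 14) = -170355/4 - (-296)*245 = -170355/4 - 1*(-72520) = -170355/4 + 72520 = 119725/4 ≈ 29931.)
n/((-3615/428792)) = 119725/(4*((-3615/428792))) = 119725/(4*((-3615*1/428792))) = 119725/(4*(-3615/428792)) = (119725/4)*(-428792/3615) = -2566856110/723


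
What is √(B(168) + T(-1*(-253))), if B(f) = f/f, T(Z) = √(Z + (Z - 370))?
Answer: √(1 + 2*√34) ≈ 3.5584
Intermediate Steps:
T(Z) = √(-370 + 2*Z) (T(Z) = √(Z + (-370 + Z)) = √(-370 + 2*Z))
B(f) = 1
√(B(168) + T(-1*(-253))) = √(1 + √(-370 + 2*(-1*(-253)))) = √(1 + √(-370 + 2*253)) = √(1 + √(-370 + 506)) = √(1 + √136) = √(1 + 2*√34)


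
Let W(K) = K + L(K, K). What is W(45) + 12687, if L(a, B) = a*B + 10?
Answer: 14767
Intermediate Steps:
L(a, B) = 10 + B*a (L(a, B) = B*a + 10 = 10 + B*a)
W(K) = 10 + K + K² (W(K) = K + (10 + K*K) = K + (10 + K²) = 10 + K + K²)
W(45) + 12687 = (10 + 45 + 45²) + 12687 = (10 + 45 + 2025) + 12687 = 2080 + 12687 = 14767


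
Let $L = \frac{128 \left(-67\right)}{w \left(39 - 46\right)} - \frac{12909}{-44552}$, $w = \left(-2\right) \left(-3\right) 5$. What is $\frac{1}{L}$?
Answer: $\frac{4677960}{192394421} \approx 0.024314$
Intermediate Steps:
$w = 30$ ($w = 6 \cdot 5 = 30$)
$L = \frac{192394421}{4677960}$ ($L = \frac{128 \left(-67\right)}{30 \left(39 - 46\right)} - \frac{12909}{-44552} = - \frac{8576}{30 \left(-7\right)} - - \frac{12909}{44552} = - \frac{8576}{-210} + \frac{12909}{44552} = \left(-8576\right) \left(- \frac{1}{210}\right) + \frac{12909}{44552} = \frac{4288}{105} + \frac{12909}{44552} = \frac{192394421}{4677960} \approx 41.128$)
$\frac{1}{L} = \frac{1}{\frac{192394421}{4677960}} = \frac{4677960}{192394421}$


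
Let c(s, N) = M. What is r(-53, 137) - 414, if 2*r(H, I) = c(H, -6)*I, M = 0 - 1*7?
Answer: -1787/2 ≈ -893.50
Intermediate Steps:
M = -7 (M = 0 - 7 = -7)
c(s, N) = -7
r(H, I) = -7*I/2 (r(H, I) = (-7*I)/2 = -7*I/2)
r(-53, 137) - 414 = -7/2*137 - 414 = -959/2 - 414 = -1787/2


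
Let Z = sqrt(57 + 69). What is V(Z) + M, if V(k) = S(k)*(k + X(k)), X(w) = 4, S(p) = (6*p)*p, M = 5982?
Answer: 9006 + 2268*sqrt(14) ≈ 17492.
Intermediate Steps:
S(p) = 6*p**2
Z = 3*sqrt(14) (Z = sqrt(126) = 3*sqrt(14) ≈ 11.225)
V(k) = 6*k**2*(4 + k) (V(k) = (6*k**2)*(k + 4) = (6*k**2)*(4 + k) = 6*k**2*(4 + k))
V(Z) + M = 6*(3*sqrt(14))**2*(4 + 3*sqrt(14)) + 5982 = 6*126*(4 + 3*sqrt(14)) + 5982 = (3024 + 2268*sqrt(14)) + 5982 = 9006 + 2268*sqrt(14)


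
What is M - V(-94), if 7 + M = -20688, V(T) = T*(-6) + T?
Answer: -21165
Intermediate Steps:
V(T) = -5*T (V(T) = -6*T + T = -5*T)
M = -20695 (M = -7 - 20688 = -20695)
M - V(-94) = -20695 - (-5)*(-94) = -20695 - 1*470 = -20695 - 470 = -21165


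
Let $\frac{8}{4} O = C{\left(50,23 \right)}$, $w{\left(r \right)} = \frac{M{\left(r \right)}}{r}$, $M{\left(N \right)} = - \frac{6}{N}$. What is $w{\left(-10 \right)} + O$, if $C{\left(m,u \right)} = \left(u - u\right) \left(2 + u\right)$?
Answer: $- \frac{3}{50} \approx -0.06$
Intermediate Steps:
$C{\left(m,u \right)} = 0$ ($C{\left(m,u \right)} = 0 \left(2 + u\right) = 0$)
$w{\left(r \right)} = - \frac{6}{r^{2}}$ ($w{\left(r \right)} = \frac{\left(-6\right) \frac{1}{r}}{r} = - \frac{6}{r^{2}}$)
$O = 0$ ($O = \frac{1}{2} \cdot 0 = 0$)
$w{\left(-10 \right)} + O = - \frac{6}{100} + 0 = \left(-6\right) \frac{1}{100} + 0 = - \frac{3}{50} + 0 = - \frac{3}{50}$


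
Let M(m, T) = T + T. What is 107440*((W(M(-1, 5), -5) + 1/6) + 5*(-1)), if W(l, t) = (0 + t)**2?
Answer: 6500120/3 ≈ 2.1667e+6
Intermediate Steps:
M(m, T) = 2*T
W(l, t) = t**2
107440*((W(M(-1, 5), -5) + 1/6) + 5*(-1)) = 107440*(((-5)**2 + 1/6) + 5*(-1)) = 107440*((25 + 1/6) - 5) = 107440*(151/6 - 5) = 107440*(121/6) = 6500120/3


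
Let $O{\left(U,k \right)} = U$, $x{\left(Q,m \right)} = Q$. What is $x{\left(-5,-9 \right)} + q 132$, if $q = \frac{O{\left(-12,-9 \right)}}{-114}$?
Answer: $\frac{169}{19} \approx 8.8947$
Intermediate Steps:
$q = \frac{2}{19}$ ($q = - \frac{12}{-114} = \left(-12\right) \left(- \frac{1}{114}\right) = \frac{2}{19} \approx 0.10526$)
$x{\left(-5,-9 \right)} + q 132 = -5 + \frac{2}{19} \cdot 132 = -5 + \frac{264}{19} = \frac{169}{19}$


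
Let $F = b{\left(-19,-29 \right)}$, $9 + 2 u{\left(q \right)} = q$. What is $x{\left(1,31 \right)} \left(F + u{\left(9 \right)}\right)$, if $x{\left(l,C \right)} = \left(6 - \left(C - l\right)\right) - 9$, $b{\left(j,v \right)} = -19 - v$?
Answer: $-330$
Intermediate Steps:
$u{\left(q \right)} = - \frac{9}{2} + \frac{q}{2}$
$x{\left(l,C \right)} = -3 + l - C$ ($x{\left(l,C \right)} = \left(6 - \left(C - l\right)\right) - 9 = \left(6 + l - C\right) - 9 = -3 + l - C$)
$F = 10$ ($F = -19 - -29 = -19 + 29 = 10$)
$x{\left(1,31 \right)} \left(F + u{\left(9 \right)}\right) = \left(-3 + 1 - 31\right) \left(10 + \left(- \frac{9}{2} + \frac{1}{2} \cdot 9\right)\right) = \left(-3 + 1 - 31\right) \left(10 + \left(- \frac{9}{2} + \frac{9}{2}\right)\right) = - 33 \left(10 + 0\right) = \left(-33\right) 10 = -330$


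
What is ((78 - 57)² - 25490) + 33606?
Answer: 8557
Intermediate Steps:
((78 - 57)² - 25490) + 33606 = (21² - 25490) + 33606 = (441 - 25490) + 33606 = -25049 + 33606 = 8557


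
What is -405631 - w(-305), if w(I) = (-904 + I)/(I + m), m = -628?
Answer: -126151644/311 ≈ -4.0563e+5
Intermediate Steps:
w(I) = (-904 + I)/(-628 + I) (w(I) = (-904 + I)/(I - 628) = (-904 + I)/(-628 + I))
-405631 - w(-305) = -405631 - (-904 - 305)/(-628 - 305) = -405631 - (-1209)/(-933) = -405631 - (-1)*(-1209)/933 = -405631 - 1*403/311 = -405631 - 403/311 = -126151644/311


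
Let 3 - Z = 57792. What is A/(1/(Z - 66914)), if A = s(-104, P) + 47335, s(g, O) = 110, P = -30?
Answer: -5916533835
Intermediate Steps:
Z = -57789 (Z = 3 - 1*57792 = 3 - 57792 = -57789)
A = 47445 (A = 110 + 47335 = 47445)
A/(1/(Z - 66914)) = 47445/(1/(-57789 - 66914)) = 47445/(1/(-124703)) = 47445/(-1/124703) = 47445*(-124703) = -5916533835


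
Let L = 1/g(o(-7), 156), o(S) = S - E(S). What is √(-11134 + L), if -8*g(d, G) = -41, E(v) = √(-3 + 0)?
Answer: I*√18715926/41 ≈ 105.52*I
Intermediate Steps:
E(v) = I*√3 (E(v) = √(-3) = I*√3)
o(S) = S - I*√3
g(d, G) = 41/8 (g(d, G) = -⅛*(-41) = 41/8)
L = 8/41 (L = 1/(41/8) = 8/41 ≈ 0.19512)
√(-11134 + L) = √(-11134 + 8/41) = √(-456486/41) = I*√18715926/41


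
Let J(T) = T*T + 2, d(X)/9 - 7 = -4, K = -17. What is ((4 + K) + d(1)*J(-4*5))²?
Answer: 117527281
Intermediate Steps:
d(X) = 27 (d(X) = 63 + 9*(-4) = 63 - 36 = 27)
J(T) = 2 + T² (J(T) = T² + 2 = 2 + T²)
((4 + K) + d(1)*J(-4*5))² = ((4 - 17) + 27*(2 + (-4*5)²))² = (-13 + 27*(2 + (-20)²))² = (-13 + 27*(2 + 400))² = (-13 + 27*402)² = (-13 + 10854)² = 10841² = 117527281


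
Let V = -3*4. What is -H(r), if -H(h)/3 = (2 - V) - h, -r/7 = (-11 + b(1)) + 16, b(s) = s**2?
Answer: 168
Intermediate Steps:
V = -12
r = -42 (r = -7*((-11 + 1**2) + 16) = -7*((-11 + 1) + 16) = -7*(-10 + 16) = -7*6 = -42)
H(h) = -42 + 3*h (H(h) = -3*((2 - 1*(-12)) - h) = -3*((2 + 12) - h) = -3*(14 - h) = -42 + 3*h)
-H(r) = -(-42 + 3*(-42)) = -(-42 - 126) = -1*(-168) = 168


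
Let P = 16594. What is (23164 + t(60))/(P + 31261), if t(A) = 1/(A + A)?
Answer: 2779681/5742600 ≈ 0.48405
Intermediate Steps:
t(A) = 1/(2*A)
(23164 + t(60))/(P + 31261) = (23164 + (1/2)/60)/(16594 + 31261) = (23164 + (1/2)*(1/60))/47855 = (23164 + 1/120)*(1/47855) = (2779681/120)*(1/47855) = 2779681/5742600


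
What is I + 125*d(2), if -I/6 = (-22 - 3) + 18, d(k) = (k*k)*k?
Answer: 1042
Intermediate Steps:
d(k) = k³ (d(k) = k²*k = k³)
I = 42 (I = -6*((-22 - 3) + 18) = -6*(-25 + 18) = -6*(-7) = 42)
I + 125*d(2) = 42 + 125*2³ = 42 + 125*8 = 42 + 1000 = 1042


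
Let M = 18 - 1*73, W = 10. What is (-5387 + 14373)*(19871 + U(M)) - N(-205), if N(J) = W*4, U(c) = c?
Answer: 178066536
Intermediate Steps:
M = -55 (M = 18 - 73 = -55)
N(J) = 40 (N(J) = 10*4 = 40)
(-5387 + 14373)*(19871 + U(M)) - N(-205) = (-5387 + 14373)*(19871 - 55) - 1*40 = 8986*19816 - 40 = 178066576 - 40 = 178066536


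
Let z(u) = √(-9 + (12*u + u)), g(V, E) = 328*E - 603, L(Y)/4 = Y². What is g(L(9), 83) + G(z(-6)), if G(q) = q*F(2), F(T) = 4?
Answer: 26621 + 4*I*√87 ≈ 26621.0 + 37.31*I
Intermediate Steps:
L(Y) = 4*Y²
g(V, E) = -603 + 328*E
z(u) = √(-9 + 13*u)
G(q) = 4*q (G(q) = q*4 = 4*q)
g(L(9), 83) + G(z(-6)) = (-603 + 328*83) + 4*√(-9 + 13*(-6)) = (-603 + 27224) + 4*√(-9 - 78) = 26621 + 4*√(-87) = 26621 + 4*(I*√87) = 26621 + 4*I*√87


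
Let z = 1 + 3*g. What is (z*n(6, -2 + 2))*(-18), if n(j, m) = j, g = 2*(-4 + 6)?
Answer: -1404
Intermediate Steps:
g = 4 (g = 2*2 = 4)
z = 13 (z = 1 + 3*4 = 1 + 12 = 13)
(z*n(6, -2 + 2))*(-18) = (13*6)*(-18) = 78*(-18) = -1404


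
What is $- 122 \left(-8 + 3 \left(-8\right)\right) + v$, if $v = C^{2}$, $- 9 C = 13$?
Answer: $\frac{316393}{81} \approx 3906.1$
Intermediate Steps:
$C = - \frac{13}{9}$ ($C = \left(- \frac{1}{9}\right) 13 = - \frac{13}{9} \approx -1.4444$)
$v = \frac{169}{81}$ ($v = \left(- \frac{13}{9}\right)^{2} = \frac{169}{81} \approx 2.0864$)
$- 122 \left(-8 + 3 \left(-8\right)\right) + v = - 122 \left(-8 + 3 \left(-8\right)\right) + \frac{169}{81} = - 122 \left(-8 - 24\right) + \frac{169}{81} = \left(-122\right) \left(-32\right) + \frac{169}{81} = 3904 + \frac{169}{81} = \frac{316393}{81}$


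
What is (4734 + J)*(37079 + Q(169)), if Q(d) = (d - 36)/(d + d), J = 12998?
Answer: 8547393470/13 ≈ 6.5749e+8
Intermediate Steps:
Q(d) = (-36 + d)/(2*d) (Q(d) = (-36 + d)/((2*d)) = (-36 + d)*(1/(2*d)) = (-36 + d)/(2*d))
(4734 + J)*(37079 + Q(169)) = (4734 + 12998)*(37079 + (½)*(-36 + 169)/169) = 17732*(37079 + (½)*(1/169)*133) = 17732*(37079 + 133/338) = 17732*(12532835/338) = 8547393470/13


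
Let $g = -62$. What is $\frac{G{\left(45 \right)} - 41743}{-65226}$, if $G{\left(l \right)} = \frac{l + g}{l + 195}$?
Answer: $\frac{1431191}{2236320} \approx 0.63998$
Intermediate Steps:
$G{\left(l \right)} = \frac{-62 + l}{195 + l}$ ($G{\left(l \right)} = \frac{l - 62}{l + 195} = \frac{-62 + l}{195 + l}$)
$\frac{G{\left(45 \right)} - 41743}{-65226} = \frac{\frac{-62 + 45}{195 + 45} - 41743}{-65226} = \left(\frac{1}{240} \left(-17\right) - 41743\right) \left(- \frac{1}{65226}\right) = \left(- \frac{17}{240} - 41743\right) \left(- \frac{1}{65226}\right) = \left(- \frac{10018337}{240}\right) \left(- \frac{1}{65226}\right) = \frac{1431191}{2236320}$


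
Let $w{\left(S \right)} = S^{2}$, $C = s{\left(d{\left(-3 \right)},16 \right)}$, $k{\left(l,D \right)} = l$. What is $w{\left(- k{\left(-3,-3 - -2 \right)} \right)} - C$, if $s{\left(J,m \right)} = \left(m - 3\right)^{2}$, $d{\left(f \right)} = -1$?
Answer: $-160$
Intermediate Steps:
$s{\left(J,m \right)} = \left(-3 + m\right)^{2}$
$C = 169$ ($C = \left(-3 + 16\right)^{2} = 13^{2} = 169$)
$w{\left(- k{\left(-3,-3 - -2 \right)} \right)} - C = \left(\left(-1\right) \left(-3\right)\right)^{2} - 169 = 3^{2} - 169 = 9 - 169 = -160$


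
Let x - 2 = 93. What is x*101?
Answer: 9595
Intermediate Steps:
x = 95 (x = 2 + 93 = 95)
x*101 = 95*101 = 9595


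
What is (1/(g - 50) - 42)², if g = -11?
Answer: 6568969/3721 ≈ 1765.4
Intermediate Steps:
(1/(g - 50) - 42)² = (1/(-11 - 50) - 42)² = (1/(-61) - 42)² = (-1/61 - 42)² = (-2563/61)² = 6568969/3721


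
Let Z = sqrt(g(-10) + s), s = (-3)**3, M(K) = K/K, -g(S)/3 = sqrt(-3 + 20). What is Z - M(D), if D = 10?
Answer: -1 + I*sqrt(27 + 3*sqrt(17)) ≈ -1.0 + 6.2745*I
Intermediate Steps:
g(S) = -3*sqrt(17) (g(S) = -3*sqrt(-3 + 20) = -3*sqrt(17))
M(K) = 1
s = -27
Z = sqrt(-27 - 3*sqrt(17)) (Z = sqrt(-3*sqrt(17) - 27) = sqrt(-27 - 3*sqrt(17)) ≈ 6.2745*I)
Z - M(D) = sqrt(-27 - 3*sqrt(17)) - 1*1 = sqrt(-27 - 3*sqrt(17)) - 1 = -1 + sqrt(-27 - 3*sqrt(17))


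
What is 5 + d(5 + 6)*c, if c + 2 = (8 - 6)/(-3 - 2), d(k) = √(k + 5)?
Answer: -23/5 ≈ -4.6000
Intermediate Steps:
d(k) = √(5 + k)
c = -12/5 (c = -2 + (8 - 6)/(-3 - 2) = -2 + 2/(-5) = -2 + 2*(-⅕) = -2 - ⅖ = -12/5 ≈ -2.4000)
5 + d(5 + 6)*c = 5 + √(5 + (5 + 6))*(-12/5) = 5 + √(5 + 11)*(-12/5) = 5 + √16*(-12/5) = 5 + 4*(-12/5) = 5 - 48/5 = -23/5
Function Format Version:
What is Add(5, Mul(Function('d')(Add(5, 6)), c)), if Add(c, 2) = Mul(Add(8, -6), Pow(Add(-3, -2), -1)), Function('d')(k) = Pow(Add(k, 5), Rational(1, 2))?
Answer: Rational(-23, 5) ≈ -4.6000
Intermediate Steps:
Function('d')(k) = Pow(Add(5, k), Rational(1, 2))
c = Rational(-12, 5) (c = Add(-2, Mul(Add(8, -6), Pow(Add(-3, -2), -1))) = Add(-2, Mul(2, Pow(-5, -1))) = Add(-2, Mul(2, Rational(-1, 5))) = Add(-2, Rational(-2, 5)) = Rational(-12, 5) ≈ -2.4000)
Add(5, Mul(Function('d')(Add(5, 6)), c)) = Add(5, Mul(Pow(Add(5, Add(5, 6)), Rational(1, 2)), Rational(-12, 5))) = Add(5, Mul(Pow(Add(5, 11), Rational(1, 2)), Rational(-12, 5))) = Add(5, Mul(Pow(16, Rational(1, 2)), Rational(-12, 5))) = Add(5, Mul(4, Rational(-12, 5))) = Add(5, Rational(-48, 5)) = Rational(-23, 5)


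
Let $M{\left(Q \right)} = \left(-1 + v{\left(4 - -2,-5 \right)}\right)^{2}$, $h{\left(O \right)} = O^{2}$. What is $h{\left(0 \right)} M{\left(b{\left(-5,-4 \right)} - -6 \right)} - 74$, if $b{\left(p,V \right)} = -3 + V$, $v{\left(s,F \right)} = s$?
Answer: $-74$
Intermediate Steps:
$M{\left(Q \right)} = 25$ ($M{\left(Q \right)} = \left(-1 + \left(4 - -2\right)\right)^{2} = \left(-1 + \left(4 + 2\right)\right)^{2} = \left(-1 + 6\right)^{2} = 5^{2} = 25$)
$h{\left(0 \right)} M{\left(b{\left(-5,-4 \right)} - -6 \right)} - 74 = 0^{2} \cdot 25 - 74 = 0 \cdot 25 - 74 = 0 - 74 = -74$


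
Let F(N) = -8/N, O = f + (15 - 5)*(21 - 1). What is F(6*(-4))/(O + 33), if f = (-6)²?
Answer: 1/807 ≈ 0.0012392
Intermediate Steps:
f = 36
O = 236 (O = 36 + (15 - 5)*(21 - 1) = 36 + 10*20 = 36 + 200 = 236)
F(6*(-4))/(O + 33) = (-8/(6*(-4)))/(236 + 33) = (-8/(-24))/269 = (-8*(-1/24))/269 = (1/269)*(⅓) = 1/807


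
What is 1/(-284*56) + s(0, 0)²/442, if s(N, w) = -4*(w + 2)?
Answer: 508707/3514784 ≈ 0.14473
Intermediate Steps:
s(N, w) = -8 - 4*w (s(N, w) = -4*(2 + w) = -8 - 4*w)
1/(-284*56) + s(0, 0)²/442 = 1/(-284*56) + (-8 - 4*0)²/442 = -1/284*1/56 + (-8 + 0)²*(1/442) = -1/15904 + (-8)²*(1/442) = -1/15904 + 64*(1/442) = -1/15904 + 32/221 = 508707/3514784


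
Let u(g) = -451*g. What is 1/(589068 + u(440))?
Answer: 1/390628 ≈ 2.5600e-6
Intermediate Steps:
1/(589068 + u(440)) = 1/(589068 - 451*440) = 1/(589068 - 198440) = 1/390628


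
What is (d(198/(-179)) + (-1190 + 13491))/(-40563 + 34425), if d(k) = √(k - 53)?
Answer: -12301/6138 - I*√1733615/1098702 ≈ -2.0041 - 0.0011984*I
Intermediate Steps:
d(k) = √(-53 + k)
(d(198/(-179)) + (-1190 + 13491))/(-40563 + 34425) = (√(-53 + 198/(-179)) + (-1190 + 13491))/(-40563 + 34425) = (√(-53 + 198*(-1/179)) + 12301)/(-6138) = (√(-53 - 198/179) + 12301)*(-1/6138) = (√(-9685/179) + 12301)*(-1/6138) = (I*√1733615/179 + 12301)*(-1/6138) = (12301 + I*√1733615/179)*(-1/6138) = -12301/6138 - I*√1733615/1098702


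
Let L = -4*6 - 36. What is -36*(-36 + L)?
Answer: 3456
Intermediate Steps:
L = -60 (L = -24 - 36 = -60)
-36*(-36 + L) = -36*(-36 - 60) = -36*(-96) = 3456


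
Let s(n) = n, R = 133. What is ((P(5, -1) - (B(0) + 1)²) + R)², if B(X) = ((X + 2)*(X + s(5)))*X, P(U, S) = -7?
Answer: 15625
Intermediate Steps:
B(X) = X*(2 + X)*(5 + X) (B(X) = ((X + 2)*(X + 5))*X = ((2 + X)*(5 + X))*X = X*(2 + X)*(5 + X))
((P(5, -1) - (B(0) + 1)²) + R)² = ((-7 - (0*(10 + 0² + 7*0) + 1)²) + 133)² = ((-7 - (0*(10 + 0 + 0) + 1)²) + 133)² = ((-7 - (0*10 + 1)²) + 133)² = ((-7 - (0 + 1)²) + 133)² = ((-7 - 1*1²) + 133)² = ((-7 - 1*1) + 133)² = ((-7 - 1) + 133)² = (-8 + 133)² = 125² = 15625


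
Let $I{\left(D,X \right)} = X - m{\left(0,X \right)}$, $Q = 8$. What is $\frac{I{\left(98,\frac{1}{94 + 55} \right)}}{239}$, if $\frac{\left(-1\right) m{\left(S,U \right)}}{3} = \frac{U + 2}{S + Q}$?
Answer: $\frac{905}{284888} \approx 0.0031767$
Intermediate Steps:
$m{\left(S,U \right)} = - \frac{3 \left(2 + U\right)}{8 + S}$ ($m{\left(S,U \right)} = - 3 \frac{U + 2}{S + 8} = - 3 \frac{2 + U}{8 + S} = - \frac{3 \left(2 + U\right)}{8 + S}$)
$I{\left(D,X \right)} = \frac{3}{4} + \frac{11 X}{8}$ ($I{\left(D,X \right)} = X - \frac{3 \left(-2 - X\right)}{8 + 0} = X - \frac{3 \left(-2 - X\right)}{8} = X - 3 \cdot \frac{1}{8} \left(-2 - X\right) = X - \left(- \frac{3}{4} - \frac{3 X}{8}\right) = X + \left(\frac{3}{4} + \frac{3 X}{8}\right) = \frac{3}{4} + \frac{11 X}{8}$)
$\frac{I{\left(98,\frac{1}{94 + 55} \right)}}{239} = \frac{\frac{3}{4} + \frac{11}{8 \left(94 + 55\right)}}{239} = \left(\frac{3}{4} + \frac{11}{8 \cdot 149}\right) \frac{1}{239} = \left(\frac{3}{4} + \frac{11}{8} \cdot \frac{1}{149}\right) \frac{1}{239} = \left(\frac{3}{4} + \frac{11}{1192}\right) \frac{1}{239} = \frac{905}{1192} \cdot \frac{1}{239} = \frac{905}{284888}$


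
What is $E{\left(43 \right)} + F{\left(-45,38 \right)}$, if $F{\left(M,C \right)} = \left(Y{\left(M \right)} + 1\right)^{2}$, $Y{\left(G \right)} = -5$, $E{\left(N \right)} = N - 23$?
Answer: $36$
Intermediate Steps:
$E{\left(N \right)} = -23 + N$
$F{\left(M,C \right)} = 16$ ($F{\left(M,C \right)} = \left(-5 + 1\right)^{2} = \left(-4\right)^{2} = 16$)
$E{\left(43 \right)} + F{\left(-45,38 \right)} = \left(-23 + 43\right) + 16 = 20 + 16 = 36$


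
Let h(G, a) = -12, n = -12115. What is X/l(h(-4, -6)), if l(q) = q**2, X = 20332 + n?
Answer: 913/16 ≈ 57.063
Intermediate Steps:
X = 8217 (X = 20332 - 12115 = 8217)
X/l(h(-4, -6)) = 8217/((-12)**2) = 8217/144 = 8217*(1/144) = 913/16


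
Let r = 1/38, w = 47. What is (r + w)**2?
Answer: 3193369/1444 ≈ 2211.5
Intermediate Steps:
r = 1/38 ≈ 0.026316
(r + w)**2 = (1/38 + 47)**2 = (1787/38)**2 = 3193369/1444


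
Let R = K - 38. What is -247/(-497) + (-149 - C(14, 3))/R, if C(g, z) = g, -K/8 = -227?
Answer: 51165/126238 ≈ 0.40531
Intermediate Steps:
K = 1816 (K = -8*(-227) = 1816)
R = 1778 (R = 1816 - 38 = 1778)
-247/(-497) + (-149 - C(14, 3))/R = -247/(-497) + (-149 - 1*14)/1778 = -247*(-1/497) + (-149 - 14)*(1/1778) = 247/497 - 163*1/1778 = 247/497 - 163/1778 = 51165/126238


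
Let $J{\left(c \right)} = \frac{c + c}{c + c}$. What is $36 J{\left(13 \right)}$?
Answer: $36$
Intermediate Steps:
$J{\left(c \right)} = 1$ ($J{\left(c \right)} = \frac{2 c}{2 c} = 2 c \frac{1}{2 c} = 1$)
$36 J{\left(13 \right)} = 36 \cdot 1 = 36$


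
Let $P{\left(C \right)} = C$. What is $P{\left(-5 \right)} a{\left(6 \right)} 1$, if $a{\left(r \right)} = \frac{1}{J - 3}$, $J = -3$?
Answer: $\frac{5}{6} \approx 0.83333$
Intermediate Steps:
$a{\left(r \right)} = - \frac{1}{6}$ ($a{\left(r \right)} = \frac{1}{-3 - 3} = \frac{1}{-6} = - \frac{1}{6}$)
$P{\left(-5 \right)} a{\left(6 \right)} 1 = \left(-5\right) \left(- \frac{1}{6}\right) 1 = \frac{5}{6} \cdot 1 = \frac{5}{6}$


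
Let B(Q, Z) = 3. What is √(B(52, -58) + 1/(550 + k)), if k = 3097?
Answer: √39905474/3647 ≈ 1.7321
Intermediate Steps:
√(B(52, -58) + 1/(550 + k)) = √(3 + 1/(550 + 3097)) = √(3 + 1/3647) = √(10942/3647) = √39905474/3647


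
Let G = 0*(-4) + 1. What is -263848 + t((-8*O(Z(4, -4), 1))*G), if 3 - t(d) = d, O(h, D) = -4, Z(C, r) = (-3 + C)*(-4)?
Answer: -263877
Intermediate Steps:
G = 1 (G = 0 + 1 = 1)
Z(C, r) = 12 - 4*C
t(d) = 3 - d
-263848 + t((-8*O(Z(4, -4), 1))*G) = -263848 + (3 - (-8*(-4))) = -263848 + (3 - 32) = -263848 - 29 = -263877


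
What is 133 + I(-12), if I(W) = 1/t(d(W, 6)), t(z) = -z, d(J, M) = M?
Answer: 797/6 ≈ 132.83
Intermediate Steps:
I(W) = -⅙ (I(W) = 1/(-1*6) = 1/(-6) = -⅙)
133 + I(-12) = 133 - ⅙ = 797/6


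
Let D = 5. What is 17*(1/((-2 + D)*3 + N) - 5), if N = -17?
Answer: -697/8 ≈ -87.125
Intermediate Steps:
17*(1/((-2 + D)*3 + N) - 5) = 17*(1/((-2 + 5)*3 - 17) - 5) = 17*(1/(3*3 - 17) - 5) = 17*(1/(9 - 17) - 5) = 17*(1/(-8) - 5) = 17*(-⅛ - 5) = 17*(-41/8) = -697/8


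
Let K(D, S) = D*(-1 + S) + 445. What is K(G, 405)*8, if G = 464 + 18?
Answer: 1561384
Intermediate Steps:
G = 482
K(D, S) = 445 + D*(-1 + S)
K(G, 405)*8 = (445 - 1*482 + 482*405)*8 = (445 - 482 + 195210)*8 = 195173*8 = 1561384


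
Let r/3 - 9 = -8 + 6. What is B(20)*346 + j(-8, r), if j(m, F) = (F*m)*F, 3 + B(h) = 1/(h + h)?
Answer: -91147/20 ≈ -4557.4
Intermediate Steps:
r = 21 (r = 27 + 3*(-8 + 6) = 27 + 3*(-2) = 27 - 6 = 21)
B(h) = -3 + 1/(2*h) (B(h) = -3 + 1/(h + h) = -3 + 1/(2*h))
j(m, F) = m*F**2
B(20)*346 + j(-8, r) = (-3 + (1/2)/20)*346 - 8*21**2 = (-3 + (1/2)*(1/20))*346 - 8*441 = (-3 + 1/40)*346 - 3528 = -119/40*346 - 3528 = -20587/20 - 3528 = -91147/20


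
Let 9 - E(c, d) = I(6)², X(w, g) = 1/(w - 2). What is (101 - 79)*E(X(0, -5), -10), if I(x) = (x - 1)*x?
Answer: -19602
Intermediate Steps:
I(x) = x*(-1 + x) (I(x) = (-1 + x)*x = x*(-1 + x))
X(w, g) = 1/(-2 + w)
E(c, d) = -891 (E(c, d) = 9 - (6*(-1 + 6))² = 9 - (6*5)² = 9 - 1*30² = 9 - 1*900 = 9 - 900 = -891)
(101 - 79)*E(X(0, -5), -10) = (101 - 79)*(-891) = 22*(-891) = -19602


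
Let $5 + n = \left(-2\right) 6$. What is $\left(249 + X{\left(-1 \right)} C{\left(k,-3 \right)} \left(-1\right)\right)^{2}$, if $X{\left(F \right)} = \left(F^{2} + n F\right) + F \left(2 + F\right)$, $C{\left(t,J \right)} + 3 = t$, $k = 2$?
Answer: $70756$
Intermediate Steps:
$C{\left(t,J \right)} = -3 + t$
$n = -17$ ($n = -5 - 12 = -17$)
$X{\left(F \right)} = F^{2} - 17 F + F \left(2 + F\right)$ ($X{\left(F \right)} = \left(F^{2} - 17 F\right) + F \left(2 + F\right) = F^{2} - 17 F + F \left(2 + F\right)$)
$\left(249 + X{\left(-1 \right)} C{\left(k,-3 \right)} \left(-1\right)\right)^{2} = \left(249 + - (-15 + 2 \left(-1\right)) \left(-3 + 2\right) \left(-1\right)\right)^{2} = \left(249 + - (-15 - 2) \left(-1\right) \left(-1\right)\right)^{2} = \left(249 + \left(-1\right) \left(-17\right) \left(-1\right) \left(-1\right)\right)^{2} = \left(249 + 17 \left(-1\right) \left(-1\right)\right)^{2} = \left(249 - -17\right)^{2} = \left(249 + 17\right)^{2} = 266^{2} = 70756$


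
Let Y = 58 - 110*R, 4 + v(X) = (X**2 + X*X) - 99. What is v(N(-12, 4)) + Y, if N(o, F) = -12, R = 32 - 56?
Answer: 2883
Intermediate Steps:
R = -24
v(X) = -103 + 2*X**2 (v(X) = -4 + ((X**2 + X*X) - 99) = -4 + ((X**2 + X**2) - 99) = -4 + (2*X**2 - 99) = -4 + (-99 + 2*X**2) = -103 + 2*X**2)
Y = 2698 (Y = 58 - 110*(-24) = 58 + 2640 = 2698)
v(N(-12, 4)) + Y = (-103 + 2*(-12)**2) + 2698 = (-103 + 2*144) + 2698 = (-103 + 288) + 2698 = 185 + 2698 = 2883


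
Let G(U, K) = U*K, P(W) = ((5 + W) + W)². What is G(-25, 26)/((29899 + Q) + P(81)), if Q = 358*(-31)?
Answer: -65/4669 ≈ -0.013922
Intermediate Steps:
P(W) = (5 + 2*W)²
G(U, K) = K*U
Q = -11098
G(-25, 26)/((29899 + Q) + P(81)) = (26*(-25))/((29899 - 11098) + (5 + 2*81)²) = -650/(18801 + (5 + 162)²) = -650/(18801 + 167²) = -650/(18801 + 27889) = -650/46690 = -650*1/46690 = -65/4669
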